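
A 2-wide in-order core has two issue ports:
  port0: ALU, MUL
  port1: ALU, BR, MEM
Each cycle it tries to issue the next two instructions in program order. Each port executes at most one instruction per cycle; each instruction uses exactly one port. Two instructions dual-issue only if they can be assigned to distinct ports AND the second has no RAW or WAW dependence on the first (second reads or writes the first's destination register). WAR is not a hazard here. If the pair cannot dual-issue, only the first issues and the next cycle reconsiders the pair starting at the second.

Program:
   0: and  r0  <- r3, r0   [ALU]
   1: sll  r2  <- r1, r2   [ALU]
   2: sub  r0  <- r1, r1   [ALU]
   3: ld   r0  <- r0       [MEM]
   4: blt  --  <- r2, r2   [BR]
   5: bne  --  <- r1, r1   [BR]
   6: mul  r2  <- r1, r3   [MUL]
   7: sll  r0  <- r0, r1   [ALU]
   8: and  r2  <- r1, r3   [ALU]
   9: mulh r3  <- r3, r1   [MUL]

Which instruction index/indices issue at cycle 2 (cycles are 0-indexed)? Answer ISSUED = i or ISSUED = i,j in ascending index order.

t=0 i0,i1:and.ALU;sll.ALU ; pair
t=1 i2:sub.ALU ; RAW+WAW r0
t=2 i3:ld.MEM ; no-port MEM/BR
t=3 i4:blt.BR ; no-port BR/BR
t=4 i5,i6:bne.BR;mul.MUL ; pair
t=5 i7,i8:sll.ALU;and.ALU ; pair
t=6 i9:mulh.MUL ; tail

ISSUED = 3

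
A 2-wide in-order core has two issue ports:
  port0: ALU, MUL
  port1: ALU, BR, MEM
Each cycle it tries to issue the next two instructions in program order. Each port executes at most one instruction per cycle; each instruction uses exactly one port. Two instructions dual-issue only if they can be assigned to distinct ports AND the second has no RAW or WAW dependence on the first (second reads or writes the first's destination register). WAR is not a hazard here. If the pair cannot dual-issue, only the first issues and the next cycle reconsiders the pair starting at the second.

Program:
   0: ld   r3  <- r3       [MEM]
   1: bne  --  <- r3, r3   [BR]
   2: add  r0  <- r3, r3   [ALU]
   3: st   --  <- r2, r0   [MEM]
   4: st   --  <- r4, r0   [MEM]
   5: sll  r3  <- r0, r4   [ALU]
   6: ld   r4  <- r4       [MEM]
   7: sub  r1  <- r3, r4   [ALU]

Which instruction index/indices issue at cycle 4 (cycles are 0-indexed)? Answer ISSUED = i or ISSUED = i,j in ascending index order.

ISSUED = 6

  cy0 -> i0 (ld) no-port MEM/BR
  cy1 -> i1/i2 (bne add) 2-wide
  cy2 -> i3 (st) no-port MEM/MEM
  cy3 -> i4/i5 (st sll) 2-wide
  cy4 -> i6 (ld) RAW r4
  cy5 -> i7 (sub) tail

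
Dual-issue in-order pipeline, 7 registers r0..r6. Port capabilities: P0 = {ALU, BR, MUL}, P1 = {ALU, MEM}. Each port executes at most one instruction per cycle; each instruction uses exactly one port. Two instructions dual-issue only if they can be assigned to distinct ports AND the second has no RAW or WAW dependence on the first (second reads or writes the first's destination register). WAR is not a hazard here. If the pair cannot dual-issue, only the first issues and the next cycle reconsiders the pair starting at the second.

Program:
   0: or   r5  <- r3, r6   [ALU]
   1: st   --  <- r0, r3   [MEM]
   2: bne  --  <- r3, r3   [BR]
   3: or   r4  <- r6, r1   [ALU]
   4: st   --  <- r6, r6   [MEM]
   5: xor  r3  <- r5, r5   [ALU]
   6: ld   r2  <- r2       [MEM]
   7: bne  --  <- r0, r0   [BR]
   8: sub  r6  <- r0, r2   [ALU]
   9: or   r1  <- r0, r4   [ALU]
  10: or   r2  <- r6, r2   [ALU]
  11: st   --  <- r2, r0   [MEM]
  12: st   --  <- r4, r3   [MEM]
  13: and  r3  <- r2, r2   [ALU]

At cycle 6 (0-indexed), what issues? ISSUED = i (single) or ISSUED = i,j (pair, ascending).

ISSUED = 11

[0] i0,i1  or st  -- pair
[1] i2,i3  bne or  -- pair
[2] i4,i5  st xor  -- pair
[3] i6,i7  ld bne  -- pair
[4] i8,i9  sub or  -- pair
[5] i10  or  -- RAW r2
[6] i11  st  -- no-port MEM/MEM
[7] i12,i13  st and  -- pair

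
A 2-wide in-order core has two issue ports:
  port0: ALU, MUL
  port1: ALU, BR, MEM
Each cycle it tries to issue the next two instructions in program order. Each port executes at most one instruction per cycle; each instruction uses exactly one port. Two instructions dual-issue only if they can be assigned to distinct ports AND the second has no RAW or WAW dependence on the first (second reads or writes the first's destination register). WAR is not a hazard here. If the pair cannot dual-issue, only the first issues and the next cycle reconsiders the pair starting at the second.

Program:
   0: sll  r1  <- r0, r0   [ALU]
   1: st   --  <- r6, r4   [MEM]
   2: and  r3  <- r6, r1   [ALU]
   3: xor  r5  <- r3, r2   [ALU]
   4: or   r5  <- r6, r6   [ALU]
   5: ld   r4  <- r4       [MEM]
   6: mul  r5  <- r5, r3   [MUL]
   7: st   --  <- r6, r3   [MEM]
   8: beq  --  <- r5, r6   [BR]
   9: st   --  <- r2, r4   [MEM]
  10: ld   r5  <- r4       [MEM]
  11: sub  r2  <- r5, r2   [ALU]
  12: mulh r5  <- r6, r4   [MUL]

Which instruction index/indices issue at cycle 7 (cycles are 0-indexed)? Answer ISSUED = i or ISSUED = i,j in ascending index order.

ISSUED = 10

c0: i0,i1 sll.ALU st.MEM  dual
c1: i2 and.ALU  RAW r3
c2: i3 xor.ALU  WAW r5
c3: i4,i5 or.ALU ld.MEM  dual
c4: i6,i7 mul.MUL st.MEM  dual
c5: i8 beq.BR  no-port BR/MEM
c6: i9 st.MEM  no-port MEM/MEM
c7: i10 ld.MEM  RAW r5
c8: i11,i12 sub.ALU mulh.MUL  dual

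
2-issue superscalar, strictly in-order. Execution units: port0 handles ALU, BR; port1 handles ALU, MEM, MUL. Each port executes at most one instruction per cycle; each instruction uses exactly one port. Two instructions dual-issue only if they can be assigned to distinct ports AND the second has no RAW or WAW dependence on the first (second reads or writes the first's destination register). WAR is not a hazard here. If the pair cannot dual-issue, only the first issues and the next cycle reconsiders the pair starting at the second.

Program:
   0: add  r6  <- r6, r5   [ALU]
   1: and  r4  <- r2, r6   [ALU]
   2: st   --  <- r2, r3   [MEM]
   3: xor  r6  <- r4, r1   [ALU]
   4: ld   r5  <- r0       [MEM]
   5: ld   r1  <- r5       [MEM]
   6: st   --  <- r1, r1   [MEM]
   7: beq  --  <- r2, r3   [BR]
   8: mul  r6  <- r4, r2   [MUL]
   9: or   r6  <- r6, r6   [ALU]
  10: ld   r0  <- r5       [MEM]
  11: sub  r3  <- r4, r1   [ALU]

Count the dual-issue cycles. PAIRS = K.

PAIRS = 4

  cy0 -> i0 (add.ALU) RAW r6
  cy1 -> i1+i2 (and.ALU+st.MEM) pair
  cy2 -> i3+i4 (xor.ALU+ld.MEM) pair
  cy3 -> i5 (ld.MEM) no-port MEM/MEM
  cy4 -> i6+i7 (st.MEM+beq.BR) pair
  cy5 -> i8 (mul.MUL) RAW+WAW r6
  cy6 -> i9+i10 (or.ALU+ld.MEM) pair
  cy7 -> i11 (sub.ALU) tail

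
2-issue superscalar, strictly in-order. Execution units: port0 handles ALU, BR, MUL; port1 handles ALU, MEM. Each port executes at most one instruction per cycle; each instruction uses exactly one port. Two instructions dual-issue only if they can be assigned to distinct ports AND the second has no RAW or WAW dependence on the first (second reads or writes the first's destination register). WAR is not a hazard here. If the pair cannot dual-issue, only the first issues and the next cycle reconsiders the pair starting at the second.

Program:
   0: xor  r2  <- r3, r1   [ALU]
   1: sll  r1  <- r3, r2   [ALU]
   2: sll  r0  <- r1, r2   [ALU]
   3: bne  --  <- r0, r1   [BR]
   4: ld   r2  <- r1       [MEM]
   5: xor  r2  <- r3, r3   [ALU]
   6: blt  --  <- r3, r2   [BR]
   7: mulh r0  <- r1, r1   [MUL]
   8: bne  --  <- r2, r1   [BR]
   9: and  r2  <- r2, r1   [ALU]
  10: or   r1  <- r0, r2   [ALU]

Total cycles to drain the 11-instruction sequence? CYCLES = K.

CYCLES = 9

t=0 i0:xor.ALU ; RAW r2
t=1 i1:sll.ALU ; RAW r1
t=2 i2:sll.ALU ; RAW r0
t=3 i3+i4:bne.BR;ld.MEM ; 2-wide
t=4 i5:xor.ALU ; RAW r2
t=5 i6:blt.BR ; no-port BR/MUL
t=6 i7:mulh.MUL ; no-port MUL/BR
t=7 i8+i9:bne.BR;and.ALU ; 2-wide
t=8 i10:or.ALU ; tail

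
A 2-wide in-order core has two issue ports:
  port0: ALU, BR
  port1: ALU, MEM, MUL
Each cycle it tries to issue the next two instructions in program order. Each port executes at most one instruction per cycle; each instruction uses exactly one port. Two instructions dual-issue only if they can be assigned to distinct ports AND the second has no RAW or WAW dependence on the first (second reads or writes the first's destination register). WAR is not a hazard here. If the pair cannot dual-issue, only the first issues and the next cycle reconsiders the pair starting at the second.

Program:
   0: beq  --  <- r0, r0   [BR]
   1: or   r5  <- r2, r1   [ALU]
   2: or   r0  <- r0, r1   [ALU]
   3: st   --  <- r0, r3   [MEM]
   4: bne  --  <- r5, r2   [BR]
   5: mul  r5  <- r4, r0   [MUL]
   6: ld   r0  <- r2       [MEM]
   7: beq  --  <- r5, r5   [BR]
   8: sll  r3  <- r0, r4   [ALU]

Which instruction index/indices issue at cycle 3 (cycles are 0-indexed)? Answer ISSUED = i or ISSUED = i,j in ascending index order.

c0: i0+i1 beq.BR/or.ALU  pair
c1: i2 or.ALU  RAW r0
c2: i3+i4 st.MEM/bne.BR  pair
c3: i5 mul.MUL  no-port MUL/MEM
c4: i6+i7 ld.MEM/beq.BR  pair
c5: i8 sll.ALU  tail

ISSUED = 5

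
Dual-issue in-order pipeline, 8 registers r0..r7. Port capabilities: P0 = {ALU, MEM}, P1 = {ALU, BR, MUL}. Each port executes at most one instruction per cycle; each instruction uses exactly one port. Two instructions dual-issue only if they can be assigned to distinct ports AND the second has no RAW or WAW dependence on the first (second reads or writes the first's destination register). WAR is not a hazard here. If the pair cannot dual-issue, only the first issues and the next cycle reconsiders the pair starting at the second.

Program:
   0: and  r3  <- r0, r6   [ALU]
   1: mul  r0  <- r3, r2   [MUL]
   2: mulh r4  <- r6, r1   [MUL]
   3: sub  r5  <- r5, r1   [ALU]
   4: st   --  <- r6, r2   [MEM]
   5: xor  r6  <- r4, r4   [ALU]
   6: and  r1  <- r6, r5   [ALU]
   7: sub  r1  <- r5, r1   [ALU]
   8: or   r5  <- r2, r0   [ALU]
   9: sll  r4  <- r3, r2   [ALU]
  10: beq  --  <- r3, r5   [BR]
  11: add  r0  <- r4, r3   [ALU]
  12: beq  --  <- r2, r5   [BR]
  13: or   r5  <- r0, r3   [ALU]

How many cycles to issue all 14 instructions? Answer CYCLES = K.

t=0 i0:and.ALU ; RAW r3
t=1 i1:mul.MUL ; no-port MUL/MUL
t=2 i2/i3:mulh.MUL;sub.ALU ; 2-wide
t=3 i4/i5:st.MEM;xor.ALU ; 2-wide
t=4 i6:and.ALU ; RAW+WAW r1
t=5 i7/i8:sub.ALU;or.ALU ; 2-wide
t=6 i9/i10:sll.ALU;beq.BR ; 2-wide
t=7 i11/i12:add.ALU;beq.BR ; 2-wide
t=8 i13:or.ALU ; tail

CYCLES = 9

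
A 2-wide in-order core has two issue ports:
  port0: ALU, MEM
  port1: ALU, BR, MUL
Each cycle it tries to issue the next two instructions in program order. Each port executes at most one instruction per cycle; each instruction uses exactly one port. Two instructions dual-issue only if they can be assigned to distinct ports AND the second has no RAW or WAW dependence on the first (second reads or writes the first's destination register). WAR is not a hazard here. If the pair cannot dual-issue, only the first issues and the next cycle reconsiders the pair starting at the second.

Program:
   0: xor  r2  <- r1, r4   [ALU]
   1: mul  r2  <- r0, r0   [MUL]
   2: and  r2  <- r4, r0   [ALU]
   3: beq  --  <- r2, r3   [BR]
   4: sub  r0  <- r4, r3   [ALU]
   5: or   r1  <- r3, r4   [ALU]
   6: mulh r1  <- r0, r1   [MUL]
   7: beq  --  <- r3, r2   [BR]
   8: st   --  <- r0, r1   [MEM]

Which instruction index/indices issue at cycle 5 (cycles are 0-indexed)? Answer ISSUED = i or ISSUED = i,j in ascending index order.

ISSUED = 6

#0 head=0: xor i0 WAW r2
#1 head=1: mul i1 WAW r2
#2 head=2: and i2 RAW r2
#3 head=3: beq;sub i3+i4 pair
#4 head=5: or i5 RAW+WAW r1
#5 head=6: mulh i6 no-port MUL/BR
#6 head=7: beq;st i7+i8 pair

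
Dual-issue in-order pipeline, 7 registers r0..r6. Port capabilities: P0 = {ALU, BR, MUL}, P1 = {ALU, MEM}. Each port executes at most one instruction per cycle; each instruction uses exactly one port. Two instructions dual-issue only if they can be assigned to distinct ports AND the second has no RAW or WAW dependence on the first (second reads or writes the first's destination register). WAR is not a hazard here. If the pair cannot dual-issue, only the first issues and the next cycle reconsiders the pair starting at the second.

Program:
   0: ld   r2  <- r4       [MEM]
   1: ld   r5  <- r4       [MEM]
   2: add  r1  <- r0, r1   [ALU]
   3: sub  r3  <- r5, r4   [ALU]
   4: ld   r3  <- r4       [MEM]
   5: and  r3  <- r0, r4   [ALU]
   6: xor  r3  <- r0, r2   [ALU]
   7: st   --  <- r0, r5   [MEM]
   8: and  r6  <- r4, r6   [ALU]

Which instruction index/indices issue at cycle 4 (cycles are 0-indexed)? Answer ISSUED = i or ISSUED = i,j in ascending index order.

ISSUED = 5

#0 head=0: ld i0 no-port MEM/MEM
#1 head=1: ld;add i1/i2 dual
#2 head=3: sub i3 WAW r3
#3 head=4: ld i4 WAW r3
#4 head=5: and i5 WAW r3
#5 head=6: xor;st i6/i7 dual
#6 head=8: and i8 tail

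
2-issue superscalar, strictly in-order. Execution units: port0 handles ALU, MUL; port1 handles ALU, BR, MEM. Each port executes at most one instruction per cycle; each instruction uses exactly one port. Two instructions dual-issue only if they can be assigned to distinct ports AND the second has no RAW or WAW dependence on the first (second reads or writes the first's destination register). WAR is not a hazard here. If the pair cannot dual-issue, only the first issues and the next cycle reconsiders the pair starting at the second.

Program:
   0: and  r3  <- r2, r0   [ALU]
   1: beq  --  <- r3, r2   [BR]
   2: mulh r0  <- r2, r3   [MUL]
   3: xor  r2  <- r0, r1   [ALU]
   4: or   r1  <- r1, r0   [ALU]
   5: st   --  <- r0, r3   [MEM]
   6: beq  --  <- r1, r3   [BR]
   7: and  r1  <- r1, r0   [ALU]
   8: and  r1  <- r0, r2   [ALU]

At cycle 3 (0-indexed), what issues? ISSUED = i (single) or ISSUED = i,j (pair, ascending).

c0: i0 and  RAW r3
c1: i1/i2 beq;mulh  2-wide
c2: i3/i4 xor;or  2-wide
c3: i5 st  no-port MEM/BR
c4: i6/i7 beq;and  2-wide
c5: i8 and  tail

ISSUED = 5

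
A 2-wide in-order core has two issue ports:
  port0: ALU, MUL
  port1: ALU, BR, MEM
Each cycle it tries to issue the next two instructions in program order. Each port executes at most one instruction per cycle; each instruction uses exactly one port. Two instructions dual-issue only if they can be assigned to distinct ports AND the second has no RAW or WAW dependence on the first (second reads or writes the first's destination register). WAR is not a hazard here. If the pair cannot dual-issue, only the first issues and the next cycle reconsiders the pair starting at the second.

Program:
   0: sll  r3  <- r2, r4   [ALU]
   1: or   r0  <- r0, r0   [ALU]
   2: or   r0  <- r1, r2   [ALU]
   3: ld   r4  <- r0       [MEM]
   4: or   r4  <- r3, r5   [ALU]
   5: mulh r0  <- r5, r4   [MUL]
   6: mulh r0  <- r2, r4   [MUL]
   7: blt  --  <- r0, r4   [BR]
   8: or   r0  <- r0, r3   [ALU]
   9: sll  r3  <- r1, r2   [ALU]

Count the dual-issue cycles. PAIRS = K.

c0: i0/i1 sll/or  2-wide
c1: i2 or  RAW r0
c2: i3 ld  WAW r4
c3: i4 or  RAW r4
c4: i5 mulh  no-port MUL/MUL
c5: i6 mulh  RAW r0
c6: i7/i8 blt/or  2-wide
c7: i9 sll  tail

PAIRS = 2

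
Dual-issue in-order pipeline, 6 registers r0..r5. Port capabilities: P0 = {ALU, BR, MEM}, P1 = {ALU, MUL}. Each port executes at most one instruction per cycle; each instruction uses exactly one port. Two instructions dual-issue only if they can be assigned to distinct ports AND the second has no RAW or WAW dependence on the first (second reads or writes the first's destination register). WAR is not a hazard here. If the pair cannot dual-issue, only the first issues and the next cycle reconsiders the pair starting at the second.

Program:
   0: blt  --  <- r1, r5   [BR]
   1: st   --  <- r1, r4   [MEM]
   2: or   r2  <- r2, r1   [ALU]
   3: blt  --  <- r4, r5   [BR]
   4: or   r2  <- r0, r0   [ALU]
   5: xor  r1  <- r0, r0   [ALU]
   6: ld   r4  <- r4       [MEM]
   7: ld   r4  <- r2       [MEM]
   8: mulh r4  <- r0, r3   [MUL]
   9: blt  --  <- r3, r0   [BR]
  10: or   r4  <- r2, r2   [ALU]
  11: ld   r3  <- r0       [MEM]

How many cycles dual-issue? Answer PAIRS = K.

PAIRS = 5

t=0 i0:blt ; no-port BR/MEM
t=1 i1/i2:st/or ; dual
t=2 i3/i4:blt/or ; dual
t=3 i5/i6:xor/ld ; dual
t=4 i7:ld ; WAW r4
t=5 i8/i9:mulh/blt ; dual
t=6 i10/i11:or/ld ; dual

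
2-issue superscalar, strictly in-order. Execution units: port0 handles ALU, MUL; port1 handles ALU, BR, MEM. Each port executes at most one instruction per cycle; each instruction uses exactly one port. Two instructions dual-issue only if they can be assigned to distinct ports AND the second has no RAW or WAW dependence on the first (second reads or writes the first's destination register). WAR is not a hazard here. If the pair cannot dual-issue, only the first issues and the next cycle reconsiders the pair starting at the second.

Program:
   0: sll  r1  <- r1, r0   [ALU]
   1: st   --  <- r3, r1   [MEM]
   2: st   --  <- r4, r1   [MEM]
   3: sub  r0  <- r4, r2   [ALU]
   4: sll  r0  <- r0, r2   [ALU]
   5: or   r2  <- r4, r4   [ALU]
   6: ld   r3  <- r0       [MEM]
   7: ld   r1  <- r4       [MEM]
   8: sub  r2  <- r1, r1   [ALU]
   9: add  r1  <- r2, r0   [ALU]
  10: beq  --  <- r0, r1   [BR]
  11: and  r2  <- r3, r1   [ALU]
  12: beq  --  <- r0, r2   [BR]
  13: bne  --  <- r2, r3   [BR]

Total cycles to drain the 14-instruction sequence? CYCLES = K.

CYCLES = 11

t=0 i0:sll ; RAW r1
t=1 i1:st ; no-port MEM/MEM
t=2 i2+i3:st/sub ; pair
t=3 i4+i5:sll/or ; pair
t=4 i6:ld ; no-port MEM/MEM
t=5 i7:ld ; RAW r1
t=6 i8:sub ; RAW r2
t=7 i9:add ; RAW r1
t=8 i10+i11:beq/and ; pair
t=9 i12:beq ; no-port BR/BR
t=10 i13:bne ; tail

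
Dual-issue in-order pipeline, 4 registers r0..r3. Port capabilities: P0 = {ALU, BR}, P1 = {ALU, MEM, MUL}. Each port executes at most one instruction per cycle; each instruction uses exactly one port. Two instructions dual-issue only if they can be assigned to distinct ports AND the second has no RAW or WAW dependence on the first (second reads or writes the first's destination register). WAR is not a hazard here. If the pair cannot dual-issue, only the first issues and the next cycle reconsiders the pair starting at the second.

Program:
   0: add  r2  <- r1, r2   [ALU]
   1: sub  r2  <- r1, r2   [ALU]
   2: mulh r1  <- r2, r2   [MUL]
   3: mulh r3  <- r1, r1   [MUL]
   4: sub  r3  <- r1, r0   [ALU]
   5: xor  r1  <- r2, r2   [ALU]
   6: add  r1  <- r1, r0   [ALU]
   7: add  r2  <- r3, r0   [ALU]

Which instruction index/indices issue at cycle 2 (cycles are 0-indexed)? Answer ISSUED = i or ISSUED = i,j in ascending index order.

ISSUED = 2

0. add @i0  | RAW+WAW r2
1. sub @i1  | RAW r2
2. mulh @i2  | no-port MUL/MUL
3. mulh @i3  | WAW r3
4. sub+xor @i4&i5  | pair
5. add+add @i6&i7  | pair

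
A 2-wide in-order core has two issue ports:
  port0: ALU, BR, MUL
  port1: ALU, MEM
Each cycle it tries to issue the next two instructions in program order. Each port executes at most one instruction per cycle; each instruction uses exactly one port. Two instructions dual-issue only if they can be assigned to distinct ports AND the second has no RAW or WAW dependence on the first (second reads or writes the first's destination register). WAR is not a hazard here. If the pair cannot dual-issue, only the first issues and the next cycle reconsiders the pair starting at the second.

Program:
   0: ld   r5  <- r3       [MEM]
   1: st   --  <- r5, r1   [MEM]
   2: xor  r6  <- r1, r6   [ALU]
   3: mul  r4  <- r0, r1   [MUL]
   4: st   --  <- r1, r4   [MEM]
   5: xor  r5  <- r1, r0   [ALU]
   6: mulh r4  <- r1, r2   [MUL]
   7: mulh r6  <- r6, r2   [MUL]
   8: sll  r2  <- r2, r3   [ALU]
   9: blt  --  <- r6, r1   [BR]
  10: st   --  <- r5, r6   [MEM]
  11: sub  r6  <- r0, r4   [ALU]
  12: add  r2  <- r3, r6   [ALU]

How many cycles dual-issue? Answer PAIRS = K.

PAIRS = 4

c0: i0 ld.MEM  no-port MEM/MEM
c1: i1,i2 st.MEM+xor.ALU  dual
c2: i3 mul.MUL  RAW r4
c3: i4,i5 st.MEM+xor.ALU  dual
c4: i6 mulh.MUL  no-port MUL/MUL
c5: i7,i8 mulh.MUL+sll.ALU  dual
c6: i9,i10 blt.BR+st.MEM  dual
c7: i11 sub.ALU  RAW r6
c8: i12 add.ALU  tail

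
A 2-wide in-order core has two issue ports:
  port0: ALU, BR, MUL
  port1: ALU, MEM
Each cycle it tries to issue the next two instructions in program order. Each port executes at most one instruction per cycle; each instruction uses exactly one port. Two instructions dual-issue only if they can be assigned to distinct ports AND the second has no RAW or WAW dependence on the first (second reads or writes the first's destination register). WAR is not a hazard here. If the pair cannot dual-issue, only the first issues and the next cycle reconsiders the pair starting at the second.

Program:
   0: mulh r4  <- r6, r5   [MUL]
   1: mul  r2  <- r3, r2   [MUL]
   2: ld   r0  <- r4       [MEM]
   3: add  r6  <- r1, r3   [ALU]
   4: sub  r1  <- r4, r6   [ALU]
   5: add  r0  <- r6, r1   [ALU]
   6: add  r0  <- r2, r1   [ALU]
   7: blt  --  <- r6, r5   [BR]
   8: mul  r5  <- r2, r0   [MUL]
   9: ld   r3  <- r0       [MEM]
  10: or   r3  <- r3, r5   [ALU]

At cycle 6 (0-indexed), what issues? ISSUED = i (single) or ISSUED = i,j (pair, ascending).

ISSUED = 8,9

0. mulh @i0  | no-port MUL/MUL
1. mul;ld @i1+i2  | pair
2. add @i3  | RAW r6
3. sub @i4  | RAW r1
4. add @i5  | WAW r0
5. add;blt @i6+i7  | pair
6. mul;ld @i8+i9  | pair
7. or @i10  | tail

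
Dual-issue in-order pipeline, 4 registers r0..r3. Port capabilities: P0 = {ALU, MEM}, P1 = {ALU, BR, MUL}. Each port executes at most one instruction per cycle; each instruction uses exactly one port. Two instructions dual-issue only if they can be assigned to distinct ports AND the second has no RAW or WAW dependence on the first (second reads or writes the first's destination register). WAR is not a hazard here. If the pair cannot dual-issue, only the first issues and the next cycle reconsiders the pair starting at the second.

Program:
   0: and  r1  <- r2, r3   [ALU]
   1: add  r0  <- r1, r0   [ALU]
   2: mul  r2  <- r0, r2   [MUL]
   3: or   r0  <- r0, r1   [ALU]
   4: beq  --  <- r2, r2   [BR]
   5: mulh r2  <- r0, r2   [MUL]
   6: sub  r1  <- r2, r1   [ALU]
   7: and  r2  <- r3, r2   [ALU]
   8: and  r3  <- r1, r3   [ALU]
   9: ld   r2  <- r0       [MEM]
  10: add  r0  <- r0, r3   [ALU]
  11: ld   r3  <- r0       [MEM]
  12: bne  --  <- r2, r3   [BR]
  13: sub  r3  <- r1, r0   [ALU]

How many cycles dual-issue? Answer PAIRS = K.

t=0 i0:and.ALU ; RAW r1
t=1 i1:add.ALU ; RAW r0
t=2 i2,i3:mul.MUL+or.ALU ; 2-wide
t=3 i4:beq.BR ; no-port BR/MUL
t=4 i5:mulh.MUL ; RAW r2
t=5 i6,i7:sub.ALU+and.ALU ; 2-wide
t=6 i8,i9:and.ALU+ld.MEM ; 2-wide
t=7 i10:add.ALU ; RAW r0
t=8 i11:ld.MEM ; RAW r3
t=9 i12,i13:bne.BR+sub.ALU ; 2-wide

PAIRS = 4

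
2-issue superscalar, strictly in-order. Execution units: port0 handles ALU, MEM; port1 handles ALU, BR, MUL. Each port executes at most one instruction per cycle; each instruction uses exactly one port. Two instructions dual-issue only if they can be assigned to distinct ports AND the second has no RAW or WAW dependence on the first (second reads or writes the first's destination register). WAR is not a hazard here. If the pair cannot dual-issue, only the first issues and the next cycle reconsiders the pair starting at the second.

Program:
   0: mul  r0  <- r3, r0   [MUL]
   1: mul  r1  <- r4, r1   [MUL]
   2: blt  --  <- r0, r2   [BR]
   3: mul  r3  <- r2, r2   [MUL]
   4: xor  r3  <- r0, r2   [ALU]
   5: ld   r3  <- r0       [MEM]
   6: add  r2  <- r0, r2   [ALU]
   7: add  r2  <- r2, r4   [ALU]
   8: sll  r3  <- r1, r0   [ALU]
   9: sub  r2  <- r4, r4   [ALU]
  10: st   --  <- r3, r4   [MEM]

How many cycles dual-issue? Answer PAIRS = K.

0. mul @i0  | no-port MUL/MUL
1. mul @i1  | no-port MUL/BR
2. blt @i2  | no-port BR/MUL
3. mul @i3  | WAW r3
4. xor @i4  | WAW r3
5. ld;add @i5&i6  | 2-wide
6. add;sll @i7&i8  | 2-wide
7. sub;st @i9&i10  | 2-wide

PAIRS = 3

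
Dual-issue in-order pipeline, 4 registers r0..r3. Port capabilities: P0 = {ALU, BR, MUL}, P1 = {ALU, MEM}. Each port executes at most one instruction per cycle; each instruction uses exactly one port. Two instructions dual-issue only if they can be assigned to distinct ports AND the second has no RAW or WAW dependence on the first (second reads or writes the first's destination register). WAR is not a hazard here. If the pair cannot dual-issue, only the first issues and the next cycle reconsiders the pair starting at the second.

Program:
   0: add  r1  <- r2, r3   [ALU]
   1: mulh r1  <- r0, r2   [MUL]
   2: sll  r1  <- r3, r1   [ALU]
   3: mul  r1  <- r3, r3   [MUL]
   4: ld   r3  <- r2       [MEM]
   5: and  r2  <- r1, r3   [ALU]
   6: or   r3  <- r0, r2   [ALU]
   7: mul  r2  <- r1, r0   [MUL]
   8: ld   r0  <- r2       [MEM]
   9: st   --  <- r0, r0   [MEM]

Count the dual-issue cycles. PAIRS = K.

PAIRS = 2

c0: i0 add.ALU  WAW r1
c1: i1 mulh.MUL  RAW+WAW r1
c2: i2 sll.ALU  WAW r1
c3: i3/i4 mul.MUL ld.MEM  2-wide
c4: i5 and.ALU  RAW r2
c5: i6/i7 or.ALU mul.MUL  2-wide
c6: i8 ld.MEM  no-port MEM/MEM
c7: i9 st.MEM  tail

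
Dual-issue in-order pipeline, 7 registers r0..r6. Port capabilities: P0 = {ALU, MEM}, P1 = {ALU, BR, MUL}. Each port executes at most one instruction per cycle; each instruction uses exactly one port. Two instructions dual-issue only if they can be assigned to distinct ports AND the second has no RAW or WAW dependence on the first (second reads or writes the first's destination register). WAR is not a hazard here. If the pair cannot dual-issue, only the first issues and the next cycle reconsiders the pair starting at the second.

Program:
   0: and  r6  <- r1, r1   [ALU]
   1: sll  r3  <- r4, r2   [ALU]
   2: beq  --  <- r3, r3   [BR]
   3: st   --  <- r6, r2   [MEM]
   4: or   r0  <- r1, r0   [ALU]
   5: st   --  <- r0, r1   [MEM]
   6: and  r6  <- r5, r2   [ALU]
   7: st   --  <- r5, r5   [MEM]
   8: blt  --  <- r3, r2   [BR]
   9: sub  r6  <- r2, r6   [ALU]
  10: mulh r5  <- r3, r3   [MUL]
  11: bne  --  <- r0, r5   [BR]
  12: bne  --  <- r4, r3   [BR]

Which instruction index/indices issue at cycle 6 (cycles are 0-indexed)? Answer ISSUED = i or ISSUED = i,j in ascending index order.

[0] i0+i1  and/sll  -- dual
[1] i2+i3  beq/st  -- dual
[2] i4  or  -- RAW r0
[3] i5+i6  st/and  -- dual
[4] i7+i8  st/blt  -- dual
[5] i9+i10  sub/mulh  -- dual
[6] i11  bne  -- no-port BR/BR
[7] i12  bne  -- tail

ISSUED = 11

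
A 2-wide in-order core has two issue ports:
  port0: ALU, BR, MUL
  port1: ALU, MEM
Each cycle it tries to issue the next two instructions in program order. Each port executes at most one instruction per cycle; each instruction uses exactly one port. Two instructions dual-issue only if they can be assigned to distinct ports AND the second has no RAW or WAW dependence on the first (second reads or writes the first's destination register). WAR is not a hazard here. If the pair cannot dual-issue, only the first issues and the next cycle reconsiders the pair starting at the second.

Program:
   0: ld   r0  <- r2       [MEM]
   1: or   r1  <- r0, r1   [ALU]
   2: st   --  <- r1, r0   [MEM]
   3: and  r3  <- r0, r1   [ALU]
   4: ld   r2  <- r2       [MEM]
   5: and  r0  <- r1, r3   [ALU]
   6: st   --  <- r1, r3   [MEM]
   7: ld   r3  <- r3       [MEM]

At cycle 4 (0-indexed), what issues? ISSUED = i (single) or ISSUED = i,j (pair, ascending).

ISSUED = 6

t=0 i0:ld.MEM ; RAW r0
t=1 i1:or.ALU ; RAW r1
t=2 i2,i3:st.MEM/and.ALU ; 2-wide
t=3 i4,i5:ld.MEM/and.ALU ; 2-wide
t=4 i6:st.MEM ; no-port MEM/MEM
t=5 i7:ld.MEM ; tail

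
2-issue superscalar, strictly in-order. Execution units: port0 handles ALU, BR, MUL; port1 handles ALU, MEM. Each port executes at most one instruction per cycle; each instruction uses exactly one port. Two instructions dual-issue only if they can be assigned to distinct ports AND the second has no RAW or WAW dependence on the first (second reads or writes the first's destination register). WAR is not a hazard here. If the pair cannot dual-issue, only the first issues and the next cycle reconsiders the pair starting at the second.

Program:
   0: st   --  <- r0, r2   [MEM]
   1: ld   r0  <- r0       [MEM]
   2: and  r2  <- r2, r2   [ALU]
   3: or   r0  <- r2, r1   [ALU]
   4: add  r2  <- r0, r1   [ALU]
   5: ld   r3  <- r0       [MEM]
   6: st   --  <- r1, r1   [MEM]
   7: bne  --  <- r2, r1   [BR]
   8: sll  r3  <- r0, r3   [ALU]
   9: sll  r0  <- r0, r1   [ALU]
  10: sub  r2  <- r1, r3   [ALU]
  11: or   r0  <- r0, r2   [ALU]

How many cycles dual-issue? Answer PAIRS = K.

  cy0 -> i0 (st.MEM) no-port MEM/MEM
  cy1 -> i1+i2 (ld.MEM;and.ALU) pair
  cy2 -> i3 (or.ALU) RAW r0
  cy3 -> i4+i5 (add.ALU;ld.MEM) pair
  cy4 -> i6+i7 (st.MEM;bne.BR) pair
  cy5 -> i8+i9 (sll.ALU;sll.ALU) pair
  cy6 -> i10 (sub.ALU) RAW r2
  cy7 -> i11 (or.ALU) tail

PAIRS = 4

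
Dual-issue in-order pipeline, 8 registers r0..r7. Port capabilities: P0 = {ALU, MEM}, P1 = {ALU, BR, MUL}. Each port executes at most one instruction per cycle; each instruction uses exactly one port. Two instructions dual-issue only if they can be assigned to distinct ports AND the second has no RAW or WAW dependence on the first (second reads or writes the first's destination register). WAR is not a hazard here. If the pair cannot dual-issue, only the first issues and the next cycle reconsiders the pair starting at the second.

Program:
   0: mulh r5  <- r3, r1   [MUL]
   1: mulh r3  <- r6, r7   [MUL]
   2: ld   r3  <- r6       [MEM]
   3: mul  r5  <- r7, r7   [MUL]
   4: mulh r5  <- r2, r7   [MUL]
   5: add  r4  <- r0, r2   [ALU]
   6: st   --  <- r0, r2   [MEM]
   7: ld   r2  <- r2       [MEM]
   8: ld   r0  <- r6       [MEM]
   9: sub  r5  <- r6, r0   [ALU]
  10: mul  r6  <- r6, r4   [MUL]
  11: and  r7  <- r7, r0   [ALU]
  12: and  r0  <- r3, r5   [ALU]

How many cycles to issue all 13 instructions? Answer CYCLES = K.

CYCLES = 9

0. mulh @i0  | no-port MUL/MUL
1. mulh @i1  | WAW r3
2. ld+mul @i2,i3  | dual
3. mulh+add @i4,i5  | dual
4. st @i6  | no-port MEM/MEM
5. ld @i7  | no-port MEM/MEM
6. ld @i8  | RAW r0
7. sub+mul @i9,i10  | dual
8. and+and @i11,i12  | dual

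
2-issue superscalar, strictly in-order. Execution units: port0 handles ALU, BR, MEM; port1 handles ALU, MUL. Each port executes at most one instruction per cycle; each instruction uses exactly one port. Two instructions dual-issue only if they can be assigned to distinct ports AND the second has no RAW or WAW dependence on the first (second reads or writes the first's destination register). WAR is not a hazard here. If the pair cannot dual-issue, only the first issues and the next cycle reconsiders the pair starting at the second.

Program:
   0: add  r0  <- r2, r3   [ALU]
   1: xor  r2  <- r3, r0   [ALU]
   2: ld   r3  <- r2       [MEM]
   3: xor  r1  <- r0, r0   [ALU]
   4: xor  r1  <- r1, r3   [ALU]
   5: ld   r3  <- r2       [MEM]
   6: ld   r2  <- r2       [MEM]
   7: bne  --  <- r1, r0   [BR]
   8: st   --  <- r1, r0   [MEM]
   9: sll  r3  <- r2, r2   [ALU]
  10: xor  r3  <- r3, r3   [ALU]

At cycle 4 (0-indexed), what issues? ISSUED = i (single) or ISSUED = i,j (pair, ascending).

[0] i0  add.ALU  -- RAW r0
[1] i1  xor.ALU  -- RAW r2
[2] i2+i3  ld.MEM/xor.ALU  -- pair
[3] i4+i5  xor.ALU/ld.MEM  -- pair
[4] i6  ld.MEM  -- no-port MEM/BR
[5] i7  bne.BR  -- no-port BR/MEM
[6] i8+i9  st.MEM/sll.ALU  -- pair
[7] i10  xor.ALU  -- tail

ISSUED = 6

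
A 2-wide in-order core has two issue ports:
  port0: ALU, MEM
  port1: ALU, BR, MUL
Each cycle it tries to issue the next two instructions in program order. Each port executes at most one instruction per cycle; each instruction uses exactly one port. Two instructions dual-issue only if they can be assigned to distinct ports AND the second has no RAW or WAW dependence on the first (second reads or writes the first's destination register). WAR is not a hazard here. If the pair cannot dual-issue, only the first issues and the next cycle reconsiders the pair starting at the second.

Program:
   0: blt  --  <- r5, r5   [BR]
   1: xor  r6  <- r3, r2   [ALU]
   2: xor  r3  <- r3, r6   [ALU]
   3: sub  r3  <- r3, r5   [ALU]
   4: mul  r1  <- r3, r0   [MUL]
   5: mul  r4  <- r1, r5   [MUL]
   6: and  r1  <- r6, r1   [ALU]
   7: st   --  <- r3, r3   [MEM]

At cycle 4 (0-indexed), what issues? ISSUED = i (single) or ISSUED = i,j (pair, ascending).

ISSUED = 5,6

#0 head=0: blt;xor i0&i1 pair
#1 head=2: xor i2 RAW+WAW r3
#2 head=3: sub i3 RAW r3
#3 head=4: mul i4 no-port MUL/MUL
#4 head=5: mul;and i5&i6 pair
#5 head=7: st i7 tail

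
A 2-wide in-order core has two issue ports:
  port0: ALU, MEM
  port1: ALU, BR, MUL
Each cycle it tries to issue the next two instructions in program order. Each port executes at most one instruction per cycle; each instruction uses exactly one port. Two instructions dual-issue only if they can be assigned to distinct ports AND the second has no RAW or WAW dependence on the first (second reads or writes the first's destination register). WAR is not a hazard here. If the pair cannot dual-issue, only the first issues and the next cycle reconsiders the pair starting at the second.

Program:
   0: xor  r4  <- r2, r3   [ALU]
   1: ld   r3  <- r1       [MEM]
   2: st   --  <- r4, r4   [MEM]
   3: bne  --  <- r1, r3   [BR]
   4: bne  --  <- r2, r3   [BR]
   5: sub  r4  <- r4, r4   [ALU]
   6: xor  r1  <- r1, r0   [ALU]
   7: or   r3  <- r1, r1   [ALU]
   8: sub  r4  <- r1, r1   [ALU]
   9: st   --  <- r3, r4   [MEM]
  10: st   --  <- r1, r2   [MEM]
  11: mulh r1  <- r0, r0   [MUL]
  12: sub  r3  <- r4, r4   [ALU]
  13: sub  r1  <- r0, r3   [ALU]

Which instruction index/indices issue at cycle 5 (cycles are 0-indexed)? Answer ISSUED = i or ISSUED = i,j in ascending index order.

0. xor.ALU/ld.MEM @i0+i1  | 2-wide
1. st.MEM/bne.BR @i2+i3  | 2-wide
2. bne.BR/sub.ALU @i4+i5  | 2-wide
3. xor.ALU @i6  | RAW r1
4. or.ALU/sub.ALU @i7+i8  | 2-wide
5. st.MEM @i9  | no-port MEM/MEM
6. st.MEM/mulh.MUL @i10+i11  | 2-wide
7. sub.ALU @i12  | RAW r3
8. sub.ALU @i13  | tail

ISSUED = 9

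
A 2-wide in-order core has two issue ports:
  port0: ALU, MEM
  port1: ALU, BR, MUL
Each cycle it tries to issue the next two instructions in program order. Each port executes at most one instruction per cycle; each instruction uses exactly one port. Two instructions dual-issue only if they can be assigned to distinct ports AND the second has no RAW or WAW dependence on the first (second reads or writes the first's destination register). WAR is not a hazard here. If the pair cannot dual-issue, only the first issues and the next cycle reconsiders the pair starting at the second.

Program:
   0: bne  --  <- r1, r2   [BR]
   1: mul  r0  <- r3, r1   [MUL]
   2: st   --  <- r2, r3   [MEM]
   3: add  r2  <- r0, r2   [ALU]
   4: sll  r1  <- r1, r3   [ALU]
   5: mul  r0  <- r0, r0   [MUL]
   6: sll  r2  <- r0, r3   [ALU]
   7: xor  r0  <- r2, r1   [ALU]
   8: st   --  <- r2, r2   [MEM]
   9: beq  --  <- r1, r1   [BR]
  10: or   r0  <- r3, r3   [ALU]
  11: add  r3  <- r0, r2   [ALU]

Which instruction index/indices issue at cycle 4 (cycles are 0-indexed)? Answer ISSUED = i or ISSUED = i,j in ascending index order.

  cy0 -> i0 (bne) no-port BR/MUL
  cy1 -> i1&i2 (mul;st) 2-wide
  cy2 -> i3&i4 (add;sll) 2-wide
  cy3 -> i5 (mul) RAW r0
  cy4 -> i6 (sll) RAW r2
  cy5 -> i7&i8 (xor;st) 2-wide
  cy6 -> i9&i10 (beq;or) 2-wide
  cy7 -> i11 (add) tail

ISSUED = 6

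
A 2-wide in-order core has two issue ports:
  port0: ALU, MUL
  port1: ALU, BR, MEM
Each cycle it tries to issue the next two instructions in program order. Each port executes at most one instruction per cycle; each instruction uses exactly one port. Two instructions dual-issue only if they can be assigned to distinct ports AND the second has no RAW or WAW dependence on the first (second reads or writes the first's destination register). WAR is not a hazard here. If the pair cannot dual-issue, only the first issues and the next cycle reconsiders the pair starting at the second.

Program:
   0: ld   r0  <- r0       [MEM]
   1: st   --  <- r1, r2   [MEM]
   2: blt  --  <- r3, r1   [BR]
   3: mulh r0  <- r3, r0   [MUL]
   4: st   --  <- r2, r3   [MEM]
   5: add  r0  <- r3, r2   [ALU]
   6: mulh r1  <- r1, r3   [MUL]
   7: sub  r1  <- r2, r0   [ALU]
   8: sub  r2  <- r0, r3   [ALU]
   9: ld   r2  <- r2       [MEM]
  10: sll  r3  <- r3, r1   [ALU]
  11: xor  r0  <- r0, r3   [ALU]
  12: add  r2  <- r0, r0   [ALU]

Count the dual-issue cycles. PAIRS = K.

PAIRS = 4

0. ld.MEM @i0  | no-port MEM/MEM
1. st.MEM @i1  | no-port MEM/BR
2. blt.BR;mulh.MUL @i2/i3  | dual
3. st.MEM;add.ALU @i4/i5  | dual
4. mulh.MUL @i6  | WAW r1
5. sub.ALU;sub.ALU @i7/i8  | dual
6. ld.MEM;sll.ALU @i9/i10  | dual
7. xor.ALU @i11  | RAW r0
8. add.ALU @i12  | tail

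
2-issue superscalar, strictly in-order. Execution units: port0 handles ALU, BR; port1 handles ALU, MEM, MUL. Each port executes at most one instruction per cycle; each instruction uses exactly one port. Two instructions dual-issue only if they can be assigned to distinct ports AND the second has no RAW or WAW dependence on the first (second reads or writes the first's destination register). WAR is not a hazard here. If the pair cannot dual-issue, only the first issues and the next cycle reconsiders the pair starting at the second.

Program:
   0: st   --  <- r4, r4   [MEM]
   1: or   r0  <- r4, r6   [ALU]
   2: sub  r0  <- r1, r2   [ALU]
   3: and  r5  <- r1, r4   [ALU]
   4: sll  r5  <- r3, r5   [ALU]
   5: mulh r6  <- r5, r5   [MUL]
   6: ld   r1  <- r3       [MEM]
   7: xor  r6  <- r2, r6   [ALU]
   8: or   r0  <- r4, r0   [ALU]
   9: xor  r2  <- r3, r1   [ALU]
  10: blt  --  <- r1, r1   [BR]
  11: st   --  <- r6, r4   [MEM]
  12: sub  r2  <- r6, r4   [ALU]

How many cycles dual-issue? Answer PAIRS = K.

c0: i0/i1 st.MEM;or.ALU  pair
c1: i2/i3 sub.ALU;and.ALU  pair
c2: i4 sll.ALU  RAW r5
c3: i5 mulh.MUL  no-port MUL/MEM
c4: i6/i7 ld.MEM;xor.ALU  pair
c5: i8/i9 or.ALU;xor.ALU  pair
c6: i10/i11 blt.BR;st.MEM  pair
c7: i12 sub.ALU  tail

PAIRS = 5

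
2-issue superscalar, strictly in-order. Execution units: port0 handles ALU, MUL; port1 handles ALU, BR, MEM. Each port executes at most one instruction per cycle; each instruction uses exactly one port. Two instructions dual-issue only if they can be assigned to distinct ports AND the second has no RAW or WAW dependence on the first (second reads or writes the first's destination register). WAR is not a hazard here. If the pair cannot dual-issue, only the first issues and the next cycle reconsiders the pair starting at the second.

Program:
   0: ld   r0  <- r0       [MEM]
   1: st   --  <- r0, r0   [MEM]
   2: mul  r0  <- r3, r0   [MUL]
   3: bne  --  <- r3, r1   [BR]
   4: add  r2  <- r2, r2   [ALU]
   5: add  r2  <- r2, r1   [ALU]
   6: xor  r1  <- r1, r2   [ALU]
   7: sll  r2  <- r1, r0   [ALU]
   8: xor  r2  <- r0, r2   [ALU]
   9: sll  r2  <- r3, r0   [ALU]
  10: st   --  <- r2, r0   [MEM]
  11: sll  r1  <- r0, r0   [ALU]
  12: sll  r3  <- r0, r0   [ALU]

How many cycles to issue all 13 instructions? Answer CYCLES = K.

#0 head=0: ld.MEM i0 no-port MEM/MEM
#1 head=1: st.MEM;mul.MUL i1/i2 pair
#2 head=3: bne.BR;add.ALU i3/i4 pair
#3 head=5: add.ALU i5 RAW r2
#4 head=6: xor.ALU i6 RAW r1
#5 head=7: sll.ALU i7 RAW+WAW r2
#6 head=8: xor.ALU i8 WAW r2
#7 head=9: sll.ALU i9 RAW r2
#8 head=10: st.MEM;sll.ALU i10/i11 pair
#9 head=12: sll.ALU i12 tail

CYCLES = 10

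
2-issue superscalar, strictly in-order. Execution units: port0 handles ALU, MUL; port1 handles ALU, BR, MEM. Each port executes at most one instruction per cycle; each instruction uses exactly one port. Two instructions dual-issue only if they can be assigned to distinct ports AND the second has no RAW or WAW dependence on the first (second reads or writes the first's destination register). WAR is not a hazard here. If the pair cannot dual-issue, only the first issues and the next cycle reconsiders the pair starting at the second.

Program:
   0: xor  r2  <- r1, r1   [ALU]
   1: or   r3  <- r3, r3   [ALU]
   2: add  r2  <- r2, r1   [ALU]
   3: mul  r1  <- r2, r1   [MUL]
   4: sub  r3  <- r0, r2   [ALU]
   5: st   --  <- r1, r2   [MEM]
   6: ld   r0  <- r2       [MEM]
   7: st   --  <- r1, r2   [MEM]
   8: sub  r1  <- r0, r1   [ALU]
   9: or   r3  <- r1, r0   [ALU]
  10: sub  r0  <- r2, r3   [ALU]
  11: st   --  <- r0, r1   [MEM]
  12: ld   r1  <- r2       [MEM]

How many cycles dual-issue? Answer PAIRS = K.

PAIRS = 3

t=0 i0/i1:xor;or ; pair
t=1 i2:add ; RAW r2
t=2 i3/i4:mul;sub ; pair
t=3 i5:st ; no-port MEM/MEM
t=4 i6:ld ; no-port MEM/MEM
t=5 i7/i8:st;sub ; pair
t=6 i9:or ; RAW r3
t=7 i10:sub ; RAW r0
t=8 i11:st ; no-port MEM/MEM
t=9 i12:ld ; tail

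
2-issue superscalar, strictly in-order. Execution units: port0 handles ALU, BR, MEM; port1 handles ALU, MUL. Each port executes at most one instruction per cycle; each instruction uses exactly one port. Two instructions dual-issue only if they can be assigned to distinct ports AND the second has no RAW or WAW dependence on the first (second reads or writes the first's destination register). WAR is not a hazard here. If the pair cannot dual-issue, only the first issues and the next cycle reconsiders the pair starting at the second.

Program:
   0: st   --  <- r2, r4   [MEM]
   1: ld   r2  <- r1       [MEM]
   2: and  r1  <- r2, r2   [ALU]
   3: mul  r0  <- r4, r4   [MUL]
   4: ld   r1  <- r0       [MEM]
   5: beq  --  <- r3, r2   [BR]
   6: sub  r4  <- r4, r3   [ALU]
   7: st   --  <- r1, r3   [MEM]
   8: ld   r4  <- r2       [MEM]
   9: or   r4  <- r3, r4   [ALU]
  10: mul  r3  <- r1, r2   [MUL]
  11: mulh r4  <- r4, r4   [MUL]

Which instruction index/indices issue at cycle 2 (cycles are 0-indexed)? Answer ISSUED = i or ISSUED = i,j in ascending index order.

ISSUED = 2,3

#0 head=0: st.MEM i0 no-port MEM/MEM
#1 head=1: ld.MEM i1 RAW r2
#2 head=2: and.ALU;mul.MUL i2,i3 pair
#3 head=4: ld.MEM i4 no-port MEM/BR
#4 head=5: beq.BR;sub.ALU i5,i6 pair
#5 head=7: st.MEM i7 no-port MEM/MEM
#6 head=8: ld.MEM i8 RAW+WAW r4
#7 head=9: or.ALU;mul.MUL i9,i10 pair
#8 head=11: mulh.MUL i11 tail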